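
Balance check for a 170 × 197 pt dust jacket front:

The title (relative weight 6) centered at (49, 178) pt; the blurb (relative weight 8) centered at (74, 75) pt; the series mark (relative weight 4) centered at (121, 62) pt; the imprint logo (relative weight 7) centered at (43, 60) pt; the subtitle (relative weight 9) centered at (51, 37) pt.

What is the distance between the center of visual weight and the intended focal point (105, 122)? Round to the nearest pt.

≈ 61 pt

Total weight = 6 + 8 + 4 + 7 + 9 = 34.
x: (6·49 + 8·74 + 4·121 + 7·43 + 9·51) / 34 = 2130 / 34 ≈ 62.65
y: (6·178 + 8·75 + 4·62 + 7·60 + 9·37) / 34 = 2669 / 34 ≈ 78.50
From (105, 122): dx = -42.35, dy = -43.50, so the distance is √(dx²+dy²) ≈ 60.71.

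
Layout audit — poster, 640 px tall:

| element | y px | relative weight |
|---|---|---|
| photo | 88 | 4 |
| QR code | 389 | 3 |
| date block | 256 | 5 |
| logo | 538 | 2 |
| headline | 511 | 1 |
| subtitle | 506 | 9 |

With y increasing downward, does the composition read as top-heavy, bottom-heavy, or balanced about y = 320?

Total weight = 4 + 3 + 5 + 2 + 1 + 9 = 24.
y: (4·88 + 3·389 + 5·256 + 2·538 + 1·511 + 9·506) / 24 = 8940 / 24 ≈ 372.50
Since 372.5 is below (larger y than) 320, the composition reads bottom-heavy.

bottom-heavy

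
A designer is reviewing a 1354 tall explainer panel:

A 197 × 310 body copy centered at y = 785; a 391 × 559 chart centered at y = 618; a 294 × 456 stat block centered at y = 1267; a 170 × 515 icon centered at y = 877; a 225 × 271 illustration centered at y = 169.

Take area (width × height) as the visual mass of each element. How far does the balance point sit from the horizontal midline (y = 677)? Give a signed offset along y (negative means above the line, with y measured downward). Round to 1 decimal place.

≈ 105.5

Areas → weights: body copy 197·310 = 61070, chart 391·559 = 218569, stat block 294·456 = 134064, icon 170·515 = 87550, illustration 225·271 = 60975; Σw = 562228.
y: (61070·785 + 218569·618 + 134064·1267 + 87550·877 + 60975·169) / 562228 = 439960805 / 562228 ≈ 782.53
Difference: 782.53 − 677 ≈ 105.53.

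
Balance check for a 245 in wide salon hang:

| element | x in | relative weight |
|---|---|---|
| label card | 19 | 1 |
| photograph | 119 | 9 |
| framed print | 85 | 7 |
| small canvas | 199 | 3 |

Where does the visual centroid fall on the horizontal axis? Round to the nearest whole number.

Σw = 1 + 9 + 7 + 3 = 20.
x-moment: 1·19 + 9·119 + 7·85 + 3·199 = 2282; centroid 2282/20 ≈ 114.10.

x ≈ 114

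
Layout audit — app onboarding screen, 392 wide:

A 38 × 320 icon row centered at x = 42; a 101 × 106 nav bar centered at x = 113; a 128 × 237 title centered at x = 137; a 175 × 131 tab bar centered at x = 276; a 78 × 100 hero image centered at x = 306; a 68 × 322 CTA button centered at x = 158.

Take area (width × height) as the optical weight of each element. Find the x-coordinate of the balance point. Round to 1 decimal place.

x ≈ 170.6

Areas → weights: icon row 38·320 = 12160, nav bar 101·106 = 10706, title 128·237 = 30336, tab bar 175·131 = 22925, hero image 78·100 = 7800, CTA button 68·322 = 21896; Σw = 105823.
x: moment 18050198 / weight 105823 ≈ 170.57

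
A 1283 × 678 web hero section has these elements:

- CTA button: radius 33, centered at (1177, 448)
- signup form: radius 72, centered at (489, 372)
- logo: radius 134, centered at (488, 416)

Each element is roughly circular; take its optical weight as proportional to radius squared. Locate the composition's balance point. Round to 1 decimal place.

(519.2, 408.0)

r² weights: CTA button 33² = 1089, signup form 72² = 5184, logo 134² = 17956. Total = 24229.
x-moment: 1089·1177 + 5184·489 + 17956·488 = 12579257; centroid 12579257/24229 ≈ 519.18.
y-moment: 1089·448 + 5184·372 + 17956·416 = 9886016; centroid 9886016/24229 ≈ 408.02.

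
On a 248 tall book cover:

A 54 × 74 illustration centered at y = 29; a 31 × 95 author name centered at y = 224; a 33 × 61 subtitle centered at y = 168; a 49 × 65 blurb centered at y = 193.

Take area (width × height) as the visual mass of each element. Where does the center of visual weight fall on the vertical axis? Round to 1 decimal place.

y ≈ 142.4

Taking area as weight: illustration 54·74 = 3996, author name 31·95 = 2945, subtitle 33·61 = 2013, blurb 49·65 = 3185. Sum 12139.
y: (3996·29 + 2945·224 + 2013·168 + 3185·193) / 12139 = 1728453 / 12139 ≈ 142.39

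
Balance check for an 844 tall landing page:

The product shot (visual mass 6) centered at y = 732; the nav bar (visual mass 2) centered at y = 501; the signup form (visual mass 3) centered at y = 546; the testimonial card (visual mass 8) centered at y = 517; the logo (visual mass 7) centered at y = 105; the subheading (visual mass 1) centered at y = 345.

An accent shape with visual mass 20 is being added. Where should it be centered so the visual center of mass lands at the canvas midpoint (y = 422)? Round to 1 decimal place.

After adding the accent shape, total weight = 6 + 2 + 3 + 8 + 7 + 1 + 20 = 47.
Along y: (12248 + 20·y) / 47 = 422 (existing moment 6·732 + 2·501 + 3·546 + 8·517 + 7·105 + 1·345 = 12248) ⇒ y = (19834 − 12248) / 20 ≈ 379.30.

y ≈ 379.3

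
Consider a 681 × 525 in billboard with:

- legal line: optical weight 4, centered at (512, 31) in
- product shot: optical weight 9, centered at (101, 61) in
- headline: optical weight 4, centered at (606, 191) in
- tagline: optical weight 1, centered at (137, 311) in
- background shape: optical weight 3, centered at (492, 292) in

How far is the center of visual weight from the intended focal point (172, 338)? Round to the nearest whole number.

≈ 267 in

Weights sum to 4 + 9 + 4 + 1 + 3 = 21.
x-moment: 4·512 + 9·101 + 4·606 + 1·137 + 3·492 = 6994; centroid 6994/21 ≈ 333.05.
y-moment: 4·31 + 9·61 + 4·191 + 1·311 + 3·292 = 2624; centroid 2624/21 ≈ 124.95.
From (172, 338): dx = 161.05, dy = -213.05, so the distance is √(dx²+dy²) ≈ 267.07.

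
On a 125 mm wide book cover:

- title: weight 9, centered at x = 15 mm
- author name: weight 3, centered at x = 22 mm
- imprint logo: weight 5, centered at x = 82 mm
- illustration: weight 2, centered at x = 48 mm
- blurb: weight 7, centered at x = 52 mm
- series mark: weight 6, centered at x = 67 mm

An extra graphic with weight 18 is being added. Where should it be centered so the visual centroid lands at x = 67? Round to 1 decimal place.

With the extra graphic, Σw becomes 9 + 3 + 5 + 2 + 7 + 6 + 18 = 50.
x: need Σw·x = 50·67 = 3350. Existing = 9·15 + 3·22 + 5·82 + 2·48 + 7·52 + 6·67 = 1473. Remainder 1877 / 18 ≈ 104.28.

x ≈ 104.3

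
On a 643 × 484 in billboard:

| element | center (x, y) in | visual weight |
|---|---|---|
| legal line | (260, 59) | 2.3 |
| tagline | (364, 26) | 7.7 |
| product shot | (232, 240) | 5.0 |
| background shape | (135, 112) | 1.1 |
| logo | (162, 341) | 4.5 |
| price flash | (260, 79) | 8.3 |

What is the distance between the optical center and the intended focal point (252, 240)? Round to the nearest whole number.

Weights sum to 2.3 + 7.7 + 5.0 + 1.1 + 4.5 + 8.3 = 28.9.
x: (2.3·260 + 7.7·364 + 5.0·232 + 1.1·135 + 4.5·162 + 8.3·260) / 28.9 = 7596.3 / 28.9 ≈ 262.85
y: (2.3·59 + 7.7·26 + 5.0·240 + 1.1·112 + 4.5·341 + 8.3·79) / 28.9 = 3849.3 / 28.9 ≈ 133.19
From (252, 240): dx = 10.85, dy = -106.81, so the distance is √(dx²+dy²) ≈ 107.36.

≈ 107 in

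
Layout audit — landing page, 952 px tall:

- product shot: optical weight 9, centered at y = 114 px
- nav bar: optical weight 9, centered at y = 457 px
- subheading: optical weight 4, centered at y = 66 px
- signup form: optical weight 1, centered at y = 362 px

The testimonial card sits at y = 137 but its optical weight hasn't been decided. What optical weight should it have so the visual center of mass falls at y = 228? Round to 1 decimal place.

w ≈ 5.7

Existing Σw = 23 (9 + 9 + 4 + 1); existing moment 9·114 + 9·457 + 4·66 + 1·362 = 5765.
Balance at y = 228 requires (5765 + w·137) / (23 + w) = 228.
So w = (228·23 − 5765)/(137 − 228) = -521/-91 ≈ 5.73.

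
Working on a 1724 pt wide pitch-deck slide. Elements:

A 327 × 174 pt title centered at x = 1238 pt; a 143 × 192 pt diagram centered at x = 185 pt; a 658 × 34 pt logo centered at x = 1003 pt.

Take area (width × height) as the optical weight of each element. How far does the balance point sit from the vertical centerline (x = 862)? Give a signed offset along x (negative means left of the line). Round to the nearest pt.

Areas → weights: title 327·174 = 56898, diagram 143·192 = 27456, logo 658·34 = 22372; Σw = 106726.
x: (56898·1238 + 27456·185 + 22372·1003) / 106726 = 97958200 / 106726 ≈ 917.85
Difference: 917.85 − 862 ≈ 55.85.

≈ 56 pt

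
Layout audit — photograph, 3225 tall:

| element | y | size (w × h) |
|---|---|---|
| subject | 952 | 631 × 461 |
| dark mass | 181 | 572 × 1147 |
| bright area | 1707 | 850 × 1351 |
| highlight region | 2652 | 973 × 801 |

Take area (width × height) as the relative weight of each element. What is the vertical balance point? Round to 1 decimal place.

Areas: subject 631·461 = 290891, dark mass 572·1147 = 656084, bright area 850·1351 = 1148350, highlight region 973·801 = 779373. Total weight = 2874698.
y-moment: 290891·952 + 656084·181 + 1148350·1707 + 779373·2652 = 4422810082; centroid 4422810082/2874698 ≈ 1538.53.

y ≈ 1538.5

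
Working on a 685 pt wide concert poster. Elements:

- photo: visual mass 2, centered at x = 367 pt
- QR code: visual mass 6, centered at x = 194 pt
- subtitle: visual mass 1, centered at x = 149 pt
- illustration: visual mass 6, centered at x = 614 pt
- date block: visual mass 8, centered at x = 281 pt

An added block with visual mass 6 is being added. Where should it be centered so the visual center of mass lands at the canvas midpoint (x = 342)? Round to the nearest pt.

With the added block, Σw becomes 2 + 6 + 1 + 6 + 8 + 6 = 29.
x: need Σw·x = 29·342 = 9918. Existing = 2·367 + 6·194 + 1·149 + 6·614 + 8·281 = 7979. Remainder 1939 / 6 ≈ 323.17.

x ≈ 323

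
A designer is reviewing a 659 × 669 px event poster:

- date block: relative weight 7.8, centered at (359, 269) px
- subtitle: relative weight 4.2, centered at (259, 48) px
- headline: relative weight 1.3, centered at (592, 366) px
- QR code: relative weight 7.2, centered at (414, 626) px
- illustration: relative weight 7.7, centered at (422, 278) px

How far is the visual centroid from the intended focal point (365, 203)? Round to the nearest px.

≈ 133 px

Total weight = 7.8 + 4.2 + 1.3 + 7.2 + 7.7 = 28.2.
x-moment: 7.8·359 + 4.2·259 + 1.3·592 + 7.2·414 + 7.7·422 = 10887.8; centroid 10887.8/28.2 ≈ 386.09.
y-moment: 7.8·269 + 4.2·48 + 1.3·366 + 7.2·626 + 7.7·278 = 9423.4; centroid 9423.4/28.2 ≈ 334.16.
From (365, 203): dx = 21.09, dy = 131.16, so the distance is √(dx²+dy²) ≈ 132.85.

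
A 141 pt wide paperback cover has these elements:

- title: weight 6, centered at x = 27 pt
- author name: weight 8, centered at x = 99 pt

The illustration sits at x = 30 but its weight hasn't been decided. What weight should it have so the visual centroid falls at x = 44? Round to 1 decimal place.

Fixed elements: Σw = 6 + 8 = 14, Σw·x = 6·27 + 8·99 = 954.
Balance at x = 44 requires (954 + w·30) / (14 + w) = 44.
So w = (44·14 − 954)/(30 − 44) = -338/-14 ≈ 24.14.

w ≈ 24.1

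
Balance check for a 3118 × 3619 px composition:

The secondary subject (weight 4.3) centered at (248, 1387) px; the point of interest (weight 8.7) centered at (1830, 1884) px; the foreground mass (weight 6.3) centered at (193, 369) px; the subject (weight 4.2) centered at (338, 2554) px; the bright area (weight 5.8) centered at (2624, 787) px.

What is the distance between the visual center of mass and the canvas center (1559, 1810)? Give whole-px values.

Weights sum to 4.3 + 8.7 + 6.3 + 4.2 + 5.8 = 29.3.
x: (4.3·248 + 8.7·1830 + 6.3·193 + 4.2·338 + 5.8·2624) / 29.3 = 34842.1 / 29.3 ≈ 1189.15
y: (4.3·1387 + 8.7·1884 + 6.3·369 + 4.2·2554 + 5.8·787) / 29.3 = 39971.0 / 29.3 ≈ 1364.20
Offset from (1559, 1810): Δx ≈ -369.85, Δy ≈ -445.80; distance = √(Δx² + Δy²) ≈ 579.25.

≈ 579 px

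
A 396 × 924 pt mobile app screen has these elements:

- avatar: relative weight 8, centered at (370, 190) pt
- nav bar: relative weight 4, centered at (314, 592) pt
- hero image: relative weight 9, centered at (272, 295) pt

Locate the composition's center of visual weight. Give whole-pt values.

Weights sum to 8 + 4 + 9 = 21.
Σw·x = 8·370 + 4·314 + 9·272 = 6664, so x̄ = 6664/21 ≈ 317.33.
Σw·y = 8·190 + 4·592 + 9·295 = 6543, so ȳ = 6543/21 ≈ 311.57.

(317, 312)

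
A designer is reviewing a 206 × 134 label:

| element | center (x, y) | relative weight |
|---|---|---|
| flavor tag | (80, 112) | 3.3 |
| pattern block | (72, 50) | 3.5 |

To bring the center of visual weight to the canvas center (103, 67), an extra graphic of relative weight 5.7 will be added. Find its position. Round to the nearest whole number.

(135, 51)

New total weight: (3.3 + 3.5) + 5.7 = 12.5.
x: target moment 12.5×103 = 1287.5; current 3.3·80 + 3.5·72 = 516.0; the extra graphic supplies 771.5, so x = 771.5/5.7 ≈ 135.35.
y: target moment 12.5×67 = 837.5; current 3.3·112 + 3.5·50 = 544.6; the extra graphic supplies 292.9, so y = 292.9/5.7 ≈ 51.39.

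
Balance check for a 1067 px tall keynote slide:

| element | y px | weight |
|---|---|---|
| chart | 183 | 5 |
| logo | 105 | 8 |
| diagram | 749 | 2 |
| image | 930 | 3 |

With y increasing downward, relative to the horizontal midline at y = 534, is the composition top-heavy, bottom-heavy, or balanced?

top-heavy

Σw = 5 + 8 + 2 + 3 = 18.
Σw·y = 5·183 + 8·105 + 2·749 + 3·930 = 6043, so ȳ = 6043/18 ≈ 335.72.
Since 335.7 is above (smaller y than) 534, the composition reads top-heavy.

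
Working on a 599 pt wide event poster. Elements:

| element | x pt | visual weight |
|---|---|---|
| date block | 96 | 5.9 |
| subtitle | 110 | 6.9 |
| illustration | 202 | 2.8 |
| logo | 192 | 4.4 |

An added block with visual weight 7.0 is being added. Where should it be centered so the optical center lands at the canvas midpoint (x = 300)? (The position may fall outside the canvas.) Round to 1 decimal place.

With the added block, Σw becomes 5.9 + 6.9 + 2.8 + 4.4 + 7.0 = 27.0.
x: need Σw·x = 27.0·300 = 8100.0. Existing = 5.9·96 + 6.9·110 + 2.8·202 + 4.4·192 = 2735.8. Remainder 5364.2 / 7.0 ≈ 766.31.

x ≈ 766.3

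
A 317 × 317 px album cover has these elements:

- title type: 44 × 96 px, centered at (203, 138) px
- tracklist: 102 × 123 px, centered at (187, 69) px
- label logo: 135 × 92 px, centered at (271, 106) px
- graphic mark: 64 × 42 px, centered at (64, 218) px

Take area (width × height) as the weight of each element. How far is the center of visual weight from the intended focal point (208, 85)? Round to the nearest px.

≈ 20 px

Areas: title type 44·96 = 4224, tracklist 102·123 = 12546, label logo 135·92 = 12420, graphic mark 64·42 = 2688. Total weight = 31878.
x: (4224·203 + 12546·187 + 12420·271 + 2688·64) / 31878 = 6741426 / 31878 ≈ 211.48
y: (4224·138 + 12546·69 + 12420·106 + 2688·218) / 31878 = 3351090 / 31878 ≈ 105.12
Relative to (208, 85): Δ = (3.48, 20.12); |Δ| = √(3.48² + 20.12²) ≈ 20.42.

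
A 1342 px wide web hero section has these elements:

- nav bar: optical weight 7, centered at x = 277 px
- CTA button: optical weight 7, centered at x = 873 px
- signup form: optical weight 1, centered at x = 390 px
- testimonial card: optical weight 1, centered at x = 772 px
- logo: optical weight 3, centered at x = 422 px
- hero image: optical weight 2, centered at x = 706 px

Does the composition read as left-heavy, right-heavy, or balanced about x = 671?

left-heavy

Total weight = 7 + 7 + 1 + 1 + 3 + 2 = 21.
x: (7·277 + 7·873 + 1·390 + 1·772 + 3·422 + 2·706) / 21 = 11890 / 21 ≈ 566.19
566.2 vs midline 671 → left-heavy.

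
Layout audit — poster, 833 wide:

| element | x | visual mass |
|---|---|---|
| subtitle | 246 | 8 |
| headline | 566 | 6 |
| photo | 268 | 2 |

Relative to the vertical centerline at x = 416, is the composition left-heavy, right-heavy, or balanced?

Σw = 8 + 6 + 2 = 16.
x-moment: 8·246 + 6·566 + 2·268 = 5900; centroid 5900/16 ≈ 368.75.
Since 368.8 is left of 416, the composition reads left-heavy.

left-heavy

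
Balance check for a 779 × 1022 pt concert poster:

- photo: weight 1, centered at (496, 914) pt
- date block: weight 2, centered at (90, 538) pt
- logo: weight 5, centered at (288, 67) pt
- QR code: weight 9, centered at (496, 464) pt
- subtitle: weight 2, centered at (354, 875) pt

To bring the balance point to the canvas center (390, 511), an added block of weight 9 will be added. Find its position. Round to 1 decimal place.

(403.6, 673.0)

After adding the added block, total weight = 1 + 2 + 5 + 9 + 2 + 9 = 28.
Along x: (7288 + 9·x) / 28 = 390 (existing moment 1·496 + 2·90 + 5·288 + 9·496 + 2·354 = 7288) ⇒ x = (10920 − 7288) / 9 ≈ 403.56.
Along y: (8251 + 9·y) / 28 = 511 (existing moment 1·914 + 2·538 + 5·67 + 9·464 + 2·875 = 8251) ⇒ y = (14308 − 8251) / 9 ≈ 673.00.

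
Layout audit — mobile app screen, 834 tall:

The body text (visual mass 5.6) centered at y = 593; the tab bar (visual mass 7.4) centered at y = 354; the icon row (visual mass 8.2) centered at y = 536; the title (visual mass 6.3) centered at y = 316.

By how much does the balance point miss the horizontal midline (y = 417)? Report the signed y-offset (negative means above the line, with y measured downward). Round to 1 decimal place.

≈ 31.2

Total weight = 5.6 + 7.4 + 8.2 + 6.3 = 27.5.
y: (5.6·593 + 7.4·354 + 8.2·536 + 6.3·316) / 27.5 = 12326.4 / 27.5 ≈ 448.23
Against y = 417, that's 448.23 − 417 = 31.23.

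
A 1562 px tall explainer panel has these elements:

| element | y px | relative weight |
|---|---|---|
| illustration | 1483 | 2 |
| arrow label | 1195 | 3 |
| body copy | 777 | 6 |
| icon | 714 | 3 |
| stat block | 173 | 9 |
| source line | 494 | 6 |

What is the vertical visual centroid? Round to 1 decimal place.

y ≈ 616.4

Σw = 2 + 3 + 6 + 3 + 9 + 6 = 29.
y: (2·1483 + 3·1195 + 6·777 + 3·714 + 9·173 + 6·494) / 29 = 17876 / 29 ≈ 616.41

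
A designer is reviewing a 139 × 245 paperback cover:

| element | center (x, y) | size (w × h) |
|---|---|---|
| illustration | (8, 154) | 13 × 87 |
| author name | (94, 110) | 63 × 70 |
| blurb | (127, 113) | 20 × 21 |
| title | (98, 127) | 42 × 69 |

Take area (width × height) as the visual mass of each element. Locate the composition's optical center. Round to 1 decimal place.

(85.9, 121.3)

Taking area as weight: illustration 13·87 = 1131, author name 63·70 = 4410, blurb 20·21 = 420, title 42·69 = 2898. Sum 8859.
x: (1131·8 + 4410·94 + 420·127 + 2898·98) / 8859 = 760932 / 8859 ≈ 85.89
y: (1131·154 + 4410·110 + 420·113 + 2898·127) / 8859 = 1074780 / 8859 ≈ 121.32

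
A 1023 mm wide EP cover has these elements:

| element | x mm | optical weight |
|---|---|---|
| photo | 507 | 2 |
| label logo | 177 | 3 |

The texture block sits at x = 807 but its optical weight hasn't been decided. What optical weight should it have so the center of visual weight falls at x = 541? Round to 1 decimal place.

Known weights sum to 2 + 3 = 5; their moment is 2·507 + 3·177 = 1545.
For the centroid to hit 541: (1545 + w·807) / (5 + w) = 541.
Solving: w = (541·5 − 1545) / (807 − 541) = 1160 / 266 ≈ 4.36.

w ≈ 4.4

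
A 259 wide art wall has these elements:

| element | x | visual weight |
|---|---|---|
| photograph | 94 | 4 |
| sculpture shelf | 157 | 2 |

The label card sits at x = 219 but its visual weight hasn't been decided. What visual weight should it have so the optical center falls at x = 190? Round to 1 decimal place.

Fixed elements: Σw = 4 + 2 = 6, Σw·x = 4·94 + 2·157 = 690.
For the centroid to hit 190: (690 + w·219) / (6 + w) = 190.
Solving: w = (190·6 − 690) / (219 − 190) = 450 / 29 ≈ 15.52.

w ≈ 15.5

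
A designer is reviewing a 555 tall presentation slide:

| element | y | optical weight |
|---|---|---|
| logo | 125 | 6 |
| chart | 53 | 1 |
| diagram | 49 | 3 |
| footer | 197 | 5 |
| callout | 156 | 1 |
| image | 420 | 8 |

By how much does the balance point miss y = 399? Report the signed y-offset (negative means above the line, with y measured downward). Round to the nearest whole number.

≈ -172

Weights sum to 6 + 1 + 3 + 5 + 1 + 8 = 24.
y: (6·125 + 1·53 + 3·49 + 5·197 + 1·156 + 8·420) / 24 = 5451 / 24 ≈ 227.12
Against y = 399, that's 227.12 − 399 = -171.88.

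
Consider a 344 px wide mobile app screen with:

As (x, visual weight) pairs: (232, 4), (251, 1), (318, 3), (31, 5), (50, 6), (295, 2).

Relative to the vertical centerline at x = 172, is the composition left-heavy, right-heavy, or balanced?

Total weight = 4 + 1 + 3 + 5 + 6 + 2 = 21.
x-moment: 4·232 + 1·251 + 3·318 + 5·31 + 6·50 + 2·295 = 3178; centroid 3178/21 ≈ 151.33.
Since 151.3 is left of 172, the composition reads left-heavy.

left-heavy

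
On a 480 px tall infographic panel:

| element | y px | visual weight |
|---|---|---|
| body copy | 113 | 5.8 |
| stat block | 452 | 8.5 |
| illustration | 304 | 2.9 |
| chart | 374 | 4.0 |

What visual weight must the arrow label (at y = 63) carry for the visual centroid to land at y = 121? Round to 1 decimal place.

Fixed elements: Σw = 5.8 + 8.5 + 2.9 + 4.0 = 21.2, Σw·y = 5.8·113 + 8.5·452 + 2.9·304 + 4.0·374 = 6875.0.
Balance at y = 121 requires (6875.0 + w·63) / (21.2 + w) = 121.
Rearranging, w·(63 − 121) = 121·21.2 − 6875.0 = -4309.8, so w ≈ -4309.8/-58 = 74.31.

w ≈ 74.3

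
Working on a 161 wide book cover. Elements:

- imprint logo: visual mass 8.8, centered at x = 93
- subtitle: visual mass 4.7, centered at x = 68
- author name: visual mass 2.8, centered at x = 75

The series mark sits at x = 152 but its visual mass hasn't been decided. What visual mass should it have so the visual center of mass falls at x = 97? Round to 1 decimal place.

w ≈ 4.2

Fixed elements: Σw = 8.8 + 4.7 + 2.8 = 16.3, Σw·x = 8.8·93 + 4.7·68 + 2.8·75 = 1348.0.
For the centroid to hit 97: (1348.0 + w·152) / (16.3 + w) = 97.
So w = (97·16.3 − 1348.0)/(152 − 97) = 233.1/55 ≈ 4.24.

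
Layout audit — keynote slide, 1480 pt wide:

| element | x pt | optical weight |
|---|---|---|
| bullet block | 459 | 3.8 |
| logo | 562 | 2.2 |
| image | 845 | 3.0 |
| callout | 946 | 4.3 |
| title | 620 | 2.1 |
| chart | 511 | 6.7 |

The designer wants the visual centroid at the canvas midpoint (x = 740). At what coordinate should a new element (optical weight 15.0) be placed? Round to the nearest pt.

With the new element, Σw becomes 3.8 + 2.2 + 3.0 + 4.3 + 2.1 + 6.7 + 15.0 = 37.1.
x: target moment 37.1×740 = 27454.0; current 3.8·459 + 2.2·562 + 3.0·845 + 4.3·946 + 2.1·620 + 6.7·511 = 14309.1; the new element supplies 13144.9, so x = 13144.9/15.0 ≈ 876.33.

x ≈ 876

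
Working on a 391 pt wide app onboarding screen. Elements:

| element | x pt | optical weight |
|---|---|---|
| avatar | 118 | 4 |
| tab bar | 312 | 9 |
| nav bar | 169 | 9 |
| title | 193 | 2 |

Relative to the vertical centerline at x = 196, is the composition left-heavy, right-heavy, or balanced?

right-heavy

Weights sum to 4 + 9 + 9 + 2 = 24.
x: (4·118 + 9·312 + 9·169 + 2·193) / 24 = 5187 / 24 ≈ 216.12
216.1 lies right of the midline 196, so the layout is right-heavy.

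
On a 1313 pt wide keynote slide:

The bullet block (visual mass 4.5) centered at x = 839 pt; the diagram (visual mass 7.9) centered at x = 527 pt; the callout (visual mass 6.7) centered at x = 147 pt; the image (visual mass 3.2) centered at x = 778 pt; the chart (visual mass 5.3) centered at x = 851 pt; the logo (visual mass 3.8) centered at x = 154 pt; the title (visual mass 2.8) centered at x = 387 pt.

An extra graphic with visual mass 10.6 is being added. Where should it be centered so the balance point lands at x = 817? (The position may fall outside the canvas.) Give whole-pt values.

After adding the extra graphic, total weight = 4.5 + 7.9 + 6.7 + 3.2 + 5.3 + 3.8 + 2.8 + 10.6 = 44.8.
x: need Σw·x = 44.8·817 = 36601.6. Existing = 4.5·839 + 7.9·527 + 6.7·147 + 3.2·778 + 5.3·851 + 3.8·154 + 2.8·387 = 17592.4. Remainder 19009.2 / 10.6 ≈ 1793.32.

x ≈ 1793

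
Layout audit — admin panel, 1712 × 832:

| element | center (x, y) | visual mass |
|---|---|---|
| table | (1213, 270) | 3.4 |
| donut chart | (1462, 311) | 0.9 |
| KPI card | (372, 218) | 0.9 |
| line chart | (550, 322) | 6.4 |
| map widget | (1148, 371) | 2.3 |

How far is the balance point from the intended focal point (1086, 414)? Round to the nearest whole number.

≈ 250

Σw = 3.4 + 0.9 + 0.9 + 6.4 + 2.3 = 13.9.
Σw·x = 3.4·1213 + 0.9·1462 + 0.9·372 + 6.4·550 + 2.3·1148 = 11935.2, so x̄ = 11935.2/13.9 ≈ 858.65.
Σw·y = 3.4·270 + 0.9·311 + 0.9·218 + 6.4·322 + 2.3·371 = 4308.2, so ȳ = 4308.2/13.9 ≈ 309.94.
From (1086, 414): dx = -227.35, dy = -104.06, so the distance is √(dx²+dy²) ≈ 250.03.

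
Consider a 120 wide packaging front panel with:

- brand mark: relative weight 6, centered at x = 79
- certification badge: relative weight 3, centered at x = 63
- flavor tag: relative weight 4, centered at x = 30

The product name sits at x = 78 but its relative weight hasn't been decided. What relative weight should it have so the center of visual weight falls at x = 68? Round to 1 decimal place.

w ≈ 10.1

Known weights sum to 6 + 3 + 4 = 13; their moment is 6·79 + 3·63 + 4·30 = 783.
Set Σw·x/Σw = 68: (783 + 78w) = 68·(13 + w).
So w = (68·13 − 783)/(78 − 68) = 101/10 ≈ 10.10.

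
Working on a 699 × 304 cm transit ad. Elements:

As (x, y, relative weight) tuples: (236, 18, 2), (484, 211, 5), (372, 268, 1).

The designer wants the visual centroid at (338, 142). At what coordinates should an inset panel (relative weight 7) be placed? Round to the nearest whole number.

With the inset panel, Σw becomes 2 + 5 + 1 + 7 = 15.
Along x: (3264 + 7·x) / 15 = 338 (existing moment 2·236 + 5·484 + 1·372 = 3264) ⇒ x = (5070 − 3264) / 7 ≈ 258.00.
Along y: (1359 + 7·y) / 15 = 142 (existing moment 2·18 + 5·211 + 1·268 = 1359) ⇒ y = (2130 − 1359) / 7 ≈ 110.14.

(258, 110)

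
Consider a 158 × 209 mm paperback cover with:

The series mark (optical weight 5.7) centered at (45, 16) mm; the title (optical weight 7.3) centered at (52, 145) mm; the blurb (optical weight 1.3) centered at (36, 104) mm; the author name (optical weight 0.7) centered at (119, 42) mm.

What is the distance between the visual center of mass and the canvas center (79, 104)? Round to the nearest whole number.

≈ 32 mm

Weights sum to 5.7 + 7.3 + 1.3 + 0.7 = 15.0.
x-moment: 5.7·45 + 7.3·52 + 1.3·36 + 0.7·119 = 766.2; centroid 766.2/15.0 ≈ 51.08.
y-moment: 5.7·16 + 7.3·145 + 1.3·104 + 0.7·42 = 1314.3; centroid 1314.3/15.0 ≈ 87.62.
Relative to (79, 104): Δ = (-27.92, -16.38); |Δ| = √(-27.92² + -16.38²) ≈ 32.37.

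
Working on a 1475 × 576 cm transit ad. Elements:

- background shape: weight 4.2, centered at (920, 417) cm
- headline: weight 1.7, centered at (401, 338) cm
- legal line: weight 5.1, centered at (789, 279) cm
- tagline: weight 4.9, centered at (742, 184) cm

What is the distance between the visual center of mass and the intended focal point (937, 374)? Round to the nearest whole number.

≈ 188 cm

Σw = 4.2 + 1.7 + 5.1 + 4.9 = 15.9.
x: (4.2·920 + 1.7·401 + 5.1·789 + 4.9·742) / 15.9 = 12205.4 / 15.9 ≈ 767.64
y: (4.2·417 + 1.7·338 + 5.1·279 + 4.9·184) / 15.9 = 4650.5 / 15.9 ≈ 292.48
From (937, 374): dx = -169.36, dy = -81.52, so the distance is √(dx²+dy²) ≈ 187.96.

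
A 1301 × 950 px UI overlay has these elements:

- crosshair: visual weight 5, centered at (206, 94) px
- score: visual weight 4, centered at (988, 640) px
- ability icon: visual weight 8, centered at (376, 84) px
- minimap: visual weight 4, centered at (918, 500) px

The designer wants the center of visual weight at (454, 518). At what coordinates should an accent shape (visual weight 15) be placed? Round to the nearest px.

With the accent shape, Σw becomes 5 + 4 + 8 + 4 + 15 = 36.
x: target moment 36×454 = 16344; current 5·206 + 4·988 + 8·376 + 4·918 = 11662; the accent shape supplies 4682, so x = 4682/15 ≈ 312.13.
y: target moment 36×518 = 18648; current 5·94 + 4·640 + 8·84 + 4·500 = 5702; the accent shape supplies 12946, so y = 12946/15 ≈ 863.07.

(312, 863)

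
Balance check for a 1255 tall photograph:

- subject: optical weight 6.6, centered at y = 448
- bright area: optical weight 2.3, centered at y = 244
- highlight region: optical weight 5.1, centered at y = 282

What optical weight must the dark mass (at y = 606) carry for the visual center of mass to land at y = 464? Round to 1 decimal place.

Existing Σw = 14.0 (6.6 + 2.3 + 5.1); existing moment 6.6·448 + 2.3·244 + 5.1·282 = 4956.2.
For the centroid to hit 464: (4956.2 + w·606) / (14.0 + w) = 464.
Rearranging, w·(606 − 464) = 464·14.0 − 4956.2 = 1539.8, so w ≈ 1539.8/142 = 10.84.

w ≈ 10.8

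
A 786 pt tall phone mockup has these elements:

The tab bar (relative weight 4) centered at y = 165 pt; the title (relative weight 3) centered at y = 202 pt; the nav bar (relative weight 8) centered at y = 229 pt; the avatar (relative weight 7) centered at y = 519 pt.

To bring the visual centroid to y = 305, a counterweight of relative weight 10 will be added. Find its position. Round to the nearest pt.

With the counterweight, Σw becomes 4 + 3 + 8 + 7 + 10 = 32.
y: target moment 32×305 = 9760; current 4·165 + 3·202 + 8·229 + 7·519 = 6731; the counterweight supplies 3029, so y = 3029/10 ≈ 302.90.

y ≈ 303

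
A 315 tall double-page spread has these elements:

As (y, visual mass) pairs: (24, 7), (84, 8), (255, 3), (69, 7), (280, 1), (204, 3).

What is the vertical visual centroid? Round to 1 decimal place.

y ≈ 102.8

Σw = 7 + 8 + 3 + 7 + 1 + 3 = 29.
y: (7·24 + 8·84 + 3·255 + 7·69 + 1·280 + 3·204) / 29 = 2980 / 29 ≈ 102.76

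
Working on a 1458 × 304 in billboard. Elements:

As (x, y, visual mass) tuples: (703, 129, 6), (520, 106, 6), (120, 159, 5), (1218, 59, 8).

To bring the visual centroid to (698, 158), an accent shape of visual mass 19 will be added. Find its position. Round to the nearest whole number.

With the accent shape, Σw becomes 6 + 6 + 5 + 8 + 19 = 44.
Along x: (17682 + 19·x) / 44 = 698 (existing moment 6·703 + 6·520 + 5·120 + 8·1218 = 17682) ⇒ x = (30712 − 17682) / 19 ≈ 685.79.
Along y: (2677 + 19·y) / 44 = 158 (existing moment 6·129 + 6·106 + 5·159 + 8·59 = 2677) ⇒ y = (6952 − 2677) / 19 ≈ 225.00.

(686, 225)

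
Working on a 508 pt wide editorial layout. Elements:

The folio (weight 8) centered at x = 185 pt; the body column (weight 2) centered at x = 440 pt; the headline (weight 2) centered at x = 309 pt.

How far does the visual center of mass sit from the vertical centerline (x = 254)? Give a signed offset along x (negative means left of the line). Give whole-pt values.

Weights sum to 8 + 2 + 2 = 12.
x-moment: 8·185 + 2·440 + 2·309 = 2978; centroid 2978/12 ≈ 248.17.
Difference: 248.17 − 254 ≈ -5.83.

≈ -6 pt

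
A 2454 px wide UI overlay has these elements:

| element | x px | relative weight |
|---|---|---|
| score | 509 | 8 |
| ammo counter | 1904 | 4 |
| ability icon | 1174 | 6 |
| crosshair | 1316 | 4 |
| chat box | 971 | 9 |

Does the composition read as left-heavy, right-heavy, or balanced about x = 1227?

Weights sum to 8 + 4 + 6 + 4 + 9 = 31.
x-moment: 8·509 + 4·1904 + 6·1174 + 4·1316 + 9·971 = 32735; centroid 32735/31 ≈ 1055.97.
Since 1056.0 is left of 1227, the composition reads left-heavy.

left-heavy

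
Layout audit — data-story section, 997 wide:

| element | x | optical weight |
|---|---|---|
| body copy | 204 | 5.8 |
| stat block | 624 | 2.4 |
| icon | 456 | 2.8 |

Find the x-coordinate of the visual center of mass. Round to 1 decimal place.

Weights sum to 5.8 + 2.4 + 2.8 = 11.0.
x: (5.8·204 + 2.4·624 + 2.8·456) / 11.0 = 3957.6 / 11.0 ≈ 359.78

x ≈ 359.8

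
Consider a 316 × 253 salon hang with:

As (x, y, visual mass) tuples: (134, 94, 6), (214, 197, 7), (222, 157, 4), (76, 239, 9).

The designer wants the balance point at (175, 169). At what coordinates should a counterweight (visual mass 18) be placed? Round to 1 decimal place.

(212.6, 150.8)

After adding the counterweight, total weight = 6 + 7 + 4 + 9 + 18 = 44.
Along x: (3874 + 18·x) / 44 = 175 (existing moment 6·134 + 7·214 + 4·222 + 9·76 = 3874) ⇒ x = (7700 − 3874) / 18 ≈ 212.56.
Along y: (4722 + 18·y) / 44 = 169 (existing moment 6·94 + 7·197 + 4·157 + 9·239 = 4722) ⇒ y = (7436 − 4722) / 18 ≈ 150.78.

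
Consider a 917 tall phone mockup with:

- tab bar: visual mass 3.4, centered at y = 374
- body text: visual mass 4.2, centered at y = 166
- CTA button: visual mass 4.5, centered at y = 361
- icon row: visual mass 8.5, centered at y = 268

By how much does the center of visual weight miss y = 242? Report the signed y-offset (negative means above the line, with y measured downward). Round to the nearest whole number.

Σw = 3.4 + 4.2 + 4.5 + 8.5 = 20.6.
y-moment: 3.4·374 + 4.2·166 + 4.5·361 + 8.5·268 = 5871.3; centroid 5871.3/20.6 ≈ 285.01.
Against y = 242, that's 285.01 − 242 = 43.01.

≈ 43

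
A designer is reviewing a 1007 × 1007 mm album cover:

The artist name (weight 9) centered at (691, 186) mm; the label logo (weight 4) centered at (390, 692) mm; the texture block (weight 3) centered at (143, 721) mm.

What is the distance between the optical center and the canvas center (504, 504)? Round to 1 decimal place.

≈ 91.6 mm

Σw = 9 + 4 + 3 = 16.
x: (9·691 + 4·390 + 3·143) / 16 = 8208 / 16 ≈ 513.00
y: (9·186 + 4·692 + 3·721) / 16 = 6605 / 16 ≈ 412.81
Offset from (504, 504): Δx ≈ 9.00, Δy ≈ -91.19; distance = √(Δx² + Δy²) ≈ 91.63.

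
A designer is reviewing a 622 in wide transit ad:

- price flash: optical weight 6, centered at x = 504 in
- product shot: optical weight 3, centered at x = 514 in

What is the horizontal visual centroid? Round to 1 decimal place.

Σw = 6 + 3 = 9.
Σw·x = 6·504 + 3·514 = 4566, so x̄ = 4566/9 ≈ 507.33.

x ≈ 507.3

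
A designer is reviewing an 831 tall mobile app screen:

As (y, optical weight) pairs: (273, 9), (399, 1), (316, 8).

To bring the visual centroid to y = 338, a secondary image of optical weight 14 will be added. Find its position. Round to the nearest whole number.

New total weight: (9 + 1 + 8) + 14 = 32.
y: need Σw·y = 32·338 = 10816. Existing = 9·273 + 1·399 + 8·316 = 5384. Remainder 5432 / 14 ≈ 388.00.

y ≈ 388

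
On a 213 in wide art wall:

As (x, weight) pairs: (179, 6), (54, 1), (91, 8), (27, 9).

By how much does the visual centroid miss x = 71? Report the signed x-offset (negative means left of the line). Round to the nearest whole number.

Total weight = 6 + 1 + 8 + 9 = 24.
Σw·x = 6·179 + 1·54 + 8·91 + 9·27 = 2099, so x̄ = 2099/24 ≈ 87.46.
Offset from x = 71: 87.46 − 71 ≈ 16.46.

≈ 16 in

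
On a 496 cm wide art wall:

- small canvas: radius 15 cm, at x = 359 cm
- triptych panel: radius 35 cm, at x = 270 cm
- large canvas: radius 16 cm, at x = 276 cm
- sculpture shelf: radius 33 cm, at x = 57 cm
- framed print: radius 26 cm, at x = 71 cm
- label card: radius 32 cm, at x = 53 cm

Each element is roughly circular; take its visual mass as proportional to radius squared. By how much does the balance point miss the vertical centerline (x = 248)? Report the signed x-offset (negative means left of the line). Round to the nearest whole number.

≈ -104 cm

r² weights: small canvas 15² = 225, triptych panel 35² = 1225, large canvas 16² = 256, sculpture shelf 33² = 1089, framed print 26² = 676, label card 32² = 1024. Total = 4495.
Σw·x = 225·359 + 1225·270 + 256·276 + 1089·57 + 676·71 + 1024·53 = 646522, so x̄ = 646522/4495 ≈ 143.83.
Offset from x = 248: 143.83 − 248 ≈ -104.17.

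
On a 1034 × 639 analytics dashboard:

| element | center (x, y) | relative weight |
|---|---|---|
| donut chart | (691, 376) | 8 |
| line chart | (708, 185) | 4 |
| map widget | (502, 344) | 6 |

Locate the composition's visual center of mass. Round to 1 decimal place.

(631.8, 322.9)

Weights sum to 8 + 4 + 6 = 18.
x-moment: 8·691 + 4·708 + 6·502 = 11372; centroid 11372/18 ≈ 631.78.
y-moment: 8·376 + 4·185 + 6·344 = 5812; centroid 5812/18 ≈ 322.89.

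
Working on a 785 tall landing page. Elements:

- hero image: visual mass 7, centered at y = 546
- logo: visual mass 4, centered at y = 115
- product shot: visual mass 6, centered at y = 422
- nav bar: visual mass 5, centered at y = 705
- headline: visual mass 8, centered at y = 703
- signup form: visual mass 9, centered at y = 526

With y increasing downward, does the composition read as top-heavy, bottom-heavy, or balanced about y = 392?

Total weight = 7 + 4 + 6 + 5 + 8 + 9 = 39.
Σw·y = 20697; ȳ = 20697/39 ≈ 530.69.
530.7 vs midline 392 → bottom-heavy.

bottom-heavy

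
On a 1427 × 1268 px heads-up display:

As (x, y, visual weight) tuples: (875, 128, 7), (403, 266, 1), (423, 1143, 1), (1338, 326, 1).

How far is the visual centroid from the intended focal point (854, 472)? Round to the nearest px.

Total weight = 7 + 1 + 1 + 1 = 10.
x: (7·875 + 1·403 + 1·423 + 1·1338) / 10 = 8289 / 10 ≈ 828.90
y: (7·128 + 1·266 + 1·1143 + 1·326) / 10 = 2631 / 10 ≈ 263.10
Relative to (854, 472): Δ = (-25.10, -208.90); |Δ| = √(-25.10² + -208.90²) ≈ 210.40.

≈ 210 px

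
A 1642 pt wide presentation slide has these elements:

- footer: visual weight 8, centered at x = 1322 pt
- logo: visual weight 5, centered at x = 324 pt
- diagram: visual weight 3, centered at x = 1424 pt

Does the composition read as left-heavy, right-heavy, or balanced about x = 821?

Total weight = 8 + 5 + 3 = 16.
x: (8·1322 + 5·324 + 3·1424) / 16 = 16468 / 16 ≈ 1029.25
1029.2 vs midline 821 → right-heavy.

right-heavy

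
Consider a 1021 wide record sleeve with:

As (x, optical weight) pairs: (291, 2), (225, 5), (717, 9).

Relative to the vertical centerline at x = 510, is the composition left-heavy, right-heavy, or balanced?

Total weight = 2 + 5 + 9 = 16.
x: (2·291 + 5·225 + 9·717) / 16 = 8160 / 16 ≈ 510.00
510.00 = 510 exactly: balanced.

balanced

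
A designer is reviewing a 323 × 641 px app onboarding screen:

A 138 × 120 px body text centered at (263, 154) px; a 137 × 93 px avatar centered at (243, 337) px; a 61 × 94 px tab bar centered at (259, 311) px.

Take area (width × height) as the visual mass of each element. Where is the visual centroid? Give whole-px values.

Areas: body text 138·120 = 16560, avatar 137·93 = 12741, tab bar 61·94 = 5734. Total weight = 35035.
x: (16560·263 + 12741·243 + 5734·259) / 35035 = 8936449 / 35035 ≈ 255.07
y: (16560·154 + 12741·337 + 5734·311) / 35035 = 8627231 / 35035 ≈ 246.25

(255, 246)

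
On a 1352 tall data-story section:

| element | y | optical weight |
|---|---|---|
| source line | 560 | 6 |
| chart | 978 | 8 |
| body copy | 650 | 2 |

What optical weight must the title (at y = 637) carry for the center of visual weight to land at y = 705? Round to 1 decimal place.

w ≈ 17.7

Known weights sum to 6 + 8 + 2 = 16; their moment is 6·560 + 8·978 + 2·650 = 12484.
For the centroid to hit 705: (12484 + w·637) / (16 + w) = 705.
Solving: w = (705·16 − 12484) / (637 − 705) = -1204 / -68 ≈ 17.71.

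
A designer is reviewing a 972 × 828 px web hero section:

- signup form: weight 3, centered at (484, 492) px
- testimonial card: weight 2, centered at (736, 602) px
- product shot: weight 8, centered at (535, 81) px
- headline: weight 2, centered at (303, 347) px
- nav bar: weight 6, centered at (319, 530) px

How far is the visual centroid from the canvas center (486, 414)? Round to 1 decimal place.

Total weight = 3 + 2 + 8 + 2 + 6 = 21.
x: (3·484 + 2·736 + 8·535 + 2·303 + 6·319) / 21 = 9724 / 21 ≈ 463.05
y: (3·492 + 2·602 + 8·81 + 2·347 + 6·530) / 21 = 7202 / 21 ≈ 342.95
Relative to (486, 414): Δ = (-22.95, -71.05); |Δ| = √(-22.95² + -71.05²) ≈ 74.66.

≈ 74.7 px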